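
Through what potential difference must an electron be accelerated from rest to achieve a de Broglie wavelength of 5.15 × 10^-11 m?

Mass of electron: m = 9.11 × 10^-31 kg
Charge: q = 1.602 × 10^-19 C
567 V

From λ = h/√(2mqV), we solve for V:

λ² = h²/(2mqV)
V = h²/(2mqλ²)
V = (6.626 × 10^-34 J·s)² / (2 × 9.11 × 10^-31 kg × 1.602 × 10^-19 C × (5.15 × 10^-11 m)²)
V = 567 V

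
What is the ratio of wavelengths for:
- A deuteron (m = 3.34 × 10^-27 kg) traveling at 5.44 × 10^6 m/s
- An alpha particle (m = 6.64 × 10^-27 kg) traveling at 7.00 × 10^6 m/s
λ₁/λ₂ = 2.56

Using λ = h/(mv):

λ₁ = h/(m₁v₁) = 3.65 × 10^-14 m
λ₂ = h/(m₂v₂) = 1.43 × 10^-14 m

Ratio λ₁/λ₂ = (m₂v₂)/(m₁v₁)
         = (6.64 × 10^-27 kg × 7.00 × 10^6 m/s) / (3.34 × 10^-27 kg × 5.44 × 10^6 m/s)
         = 2.56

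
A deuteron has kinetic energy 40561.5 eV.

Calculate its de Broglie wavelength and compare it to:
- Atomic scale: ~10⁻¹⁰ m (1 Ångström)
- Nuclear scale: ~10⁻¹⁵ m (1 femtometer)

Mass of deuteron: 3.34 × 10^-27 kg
λ = 1.01 × 10^-13 m, which is between nuclear and atomic scales.

Using λ = h/√(2mKE):

KE = 40561.5 eV = 6.499 × 10^-15 J

λ = h/√(2mKE)
λ = (6.626 × 10^-34 J·s) / √(2 × 3.34 × 10^-27 kg × 6.499 × 10^-15 J)
λ = 1.01 × 10^-13 m

Comparison:
- Atomic scale (10⁻¹⁰ m): λ is 0.001× this size
- Nuclear scale (10⁻¹⁵ m): λ is 1e+02× this size

The wavelength is between nuclear and atomic scales.

This wavelength is appropriate for probing atomic structure but too large for nuclear physics experiments.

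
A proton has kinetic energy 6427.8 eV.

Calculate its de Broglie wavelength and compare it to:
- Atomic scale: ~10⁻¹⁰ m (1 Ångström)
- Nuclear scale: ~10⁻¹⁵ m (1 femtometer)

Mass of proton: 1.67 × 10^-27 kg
λ = 3.57 × 10^-13 m, which is between nuclear and atomic scales.

Using λ = h/√(2mKE):

KE = 6427.8 eV = 1.030 × 10^-15 J

λ = h/√(2mKE)
λ = (6.626 × 10^-34 J·s) / √(2 × 1.67 × 10^-27 kg × 1.030 × 10^-15 J)
λ = 3.57 × 10^-13 m

Comparison:
- Atomic scale (10⁻¹⁰ m): λ is 0.0036× this size
- Nuclear scale (10⁻¹⁵ m): λ is 3.6e+02× this size

The wavelength is between nuclear and atomic scales.

This wavelength is appropriate for probing atomic structure but too large for nuclear physics experiments.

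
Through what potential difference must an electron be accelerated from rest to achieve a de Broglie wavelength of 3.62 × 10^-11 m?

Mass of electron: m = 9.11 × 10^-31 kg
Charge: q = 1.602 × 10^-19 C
1.15 × 10^3 V

From λ = h/√(2mqV), we solve for V:

λ² = h²/(2mqV)
V = h²/(2mqλ²)
V = (6.626 × 10^-34 J·s)² / (2 × 9.11 × 10^-31 kg × 1.602 × 10^-19 C × (3.62 × 10^-11 m)²)
V = 1.15 × 10^3 V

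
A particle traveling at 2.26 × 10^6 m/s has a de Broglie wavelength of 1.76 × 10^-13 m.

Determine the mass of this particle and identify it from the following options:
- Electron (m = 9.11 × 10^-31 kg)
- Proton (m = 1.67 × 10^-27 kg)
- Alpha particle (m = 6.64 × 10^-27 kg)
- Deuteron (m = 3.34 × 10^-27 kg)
The particle is a proton.

From λ = h/(mv), solve for mass:

m = h/(λv)
m = (6.626 × 10^-34 J·s) / (1.76 × 10^-13 m × 2.26 × 10^6 m/s)
m = 1.67 × 10^-27 kg

Comparing with the listed masses, this is closest to a proton.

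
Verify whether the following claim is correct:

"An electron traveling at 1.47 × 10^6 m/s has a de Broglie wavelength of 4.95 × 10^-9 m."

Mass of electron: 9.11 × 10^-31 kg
False

The claim is incorrect.

Using λ = h/(mv):
λ = (6.626 × 10^-34 J·s) / (9.11 × 10^-31 kg × 1.47 × 10^6 m/s)
λ = 4.95 × 10^-10 m

The actual wavelength differs from the claimed 4.95 × 10^-9 m.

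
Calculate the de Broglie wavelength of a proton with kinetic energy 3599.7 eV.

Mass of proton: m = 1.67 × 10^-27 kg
4.77 × 10^-13 m

Using λ = h/√(2mKE):

First convert KE to Joules: KE = 3599.7 eV = 5.767 × 10^-16 J

λ = h/√(2mKE)
λ = (6.626 × 10^-34 J·s) / √(2 × 1.67 × 10^-27 kg × 5.767 × 10^-16 J)
λ = 4.77 × 10^-13 m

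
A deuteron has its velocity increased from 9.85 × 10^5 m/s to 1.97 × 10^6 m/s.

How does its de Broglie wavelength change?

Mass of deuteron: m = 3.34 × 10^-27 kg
The wavelength decreases by a factor of 2.

Using λ = h/(mv):

Initial wavelength: λ₁ = h/(mv₁) = 2.01 × 10^-13 m
Final wavelength: λ₂ = h/(mv₂) = 1.01 × 10^-13 m

Since λ ∝ 1/v, when velocity increases by a factor of 2, the wavelength decreases by a factor of 2.

λ₂/λ₁ = v₁/v₂ = 1/2

The wavelength decreases by a factor of 2.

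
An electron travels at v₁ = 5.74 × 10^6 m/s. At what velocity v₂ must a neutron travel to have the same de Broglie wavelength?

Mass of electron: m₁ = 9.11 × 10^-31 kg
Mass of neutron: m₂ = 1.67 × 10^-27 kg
v₂ = 3.13 × 10^3 m/s

For equal de Broglie wavelengths: λ₁ = λ₂

h/(m₁v₁) = h/(m₂v₂)
m₁v₁ = m₂v₂
v₂ = v₁ · (m₁/m₂)

v₂ = 5.74 × 10^6 m/s × (9.11 × 10^-31 kg / 1.67 × 10^-27 kg)
v₂ = 3.13 × 10^3 m/s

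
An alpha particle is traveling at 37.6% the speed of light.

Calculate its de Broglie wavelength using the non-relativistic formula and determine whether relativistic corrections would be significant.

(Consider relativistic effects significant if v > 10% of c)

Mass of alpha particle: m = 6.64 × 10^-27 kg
Yes, relativistic corrections are needed.

Using the non-relativistic de Broglie formula λ = h/(mv):

v = 37.6% × c = 1.127 × 10^8 m/s

λ = h/(mv)
λ = (6.626 × 10^-34 J·s) / (6.64 × 10^-27 kg × 1.127 × 10^8 m/s)
λ = 8.85 × 10^-16 m

Since v = 37.6% of c > 10% of c, relativistic corrections ARE significant and the actual wavelength would differ from this non-relativistic estimate.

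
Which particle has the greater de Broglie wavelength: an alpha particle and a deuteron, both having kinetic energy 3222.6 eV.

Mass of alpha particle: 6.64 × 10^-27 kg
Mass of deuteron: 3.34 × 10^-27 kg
The deuteron has the longer wavelength.

Using λ = h/√(2mKE):

For alpha particle: λ₁ = h/√(2m₁KE) = 2.53 × 10^-13 m
For deuteron: λ₂ = h/√(2m₂KE) = 3.57 × 10^-13 m

Since λ ∝ 1/√m at constant kinetic energy, the lighter particle has the longer wavelength.

The deuteron has the longer de Broglie wavelength.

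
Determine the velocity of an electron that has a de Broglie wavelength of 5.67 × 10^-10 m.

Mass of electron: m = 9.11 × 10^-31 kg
1.28 × 10^6 m/s

From the de Broglie relation λ = h/(mv), we solve for v:

v = h/(mλ)
v = (6.626 × 10^-34 J·s) / (9.11 × 10^-31 kg × 5.67 × 10^-10 m)
v = 1.28 × 10^6 m/s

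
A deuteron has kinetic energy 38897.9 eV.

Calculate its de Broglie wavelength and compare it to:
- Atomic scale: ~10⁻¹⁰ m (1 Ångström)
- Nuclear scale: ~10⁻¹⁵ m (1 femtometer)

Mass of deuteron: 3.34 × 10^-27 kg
λ = 1.03 × 10^-13 m, which is between nuclear and atomic scales.

Using λ = h/√(2mKE):

KE = 38897.9 eV = 6.232 × 10^-15 J

λ = h/√(2mKE)
λ = (6.626 × 10^-34 J·s) / √(2 × 3.34 × 10^-27 kg × 6.232 × 10^-15 J)
λ = 1.03 × 10^-13 m

Comparison:
- Atomic scale (10⁻¹⁰ m): λ is 0.001× this size
- Nuclear scale (10⁻¹⁵ m): λ is 1e+02× this size

The wavelength is between nuclear and atomic scales.

This wavelength is appropriate for probing atomic structure but too large for nuclear physics experiments.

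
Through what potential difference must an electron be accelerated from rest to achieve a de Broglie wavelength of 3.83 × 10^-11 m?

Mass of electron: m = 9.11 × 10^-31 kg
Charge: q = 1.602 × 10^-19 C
1.03 × 10^3 V

From λ = h/√(2mqV), we solve for V:

λ² = h²/(2mqV)
V = h²/(2mqλ²)
V = (6.626 × 10^-34 J·s)² / (2 × 9.11 × 10^-31 kg × 1.602 × 10^-19 C × (3.83 × 10^-11 m)²)
V = 1.03 × 10^3 V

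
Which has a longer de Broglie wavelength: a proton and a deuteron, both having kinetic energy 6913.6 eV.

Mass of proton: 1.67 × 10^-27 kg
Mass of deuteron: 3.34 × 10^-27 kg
The proton has the longer wavelength.

Using λ = h/√(2mKE):

For proton: λ₁ = h/√(2m₁KE) = 3.44 × 10^-13 m
For deuteron: λ₂ = h/√(2m₂KE) = 2.44 × 10^-13 m

Since λ ∝ 1/√m at constant kinetic energy, the lighter particle has the longer wavelength.

The proton has the longer de Broglie wavelength.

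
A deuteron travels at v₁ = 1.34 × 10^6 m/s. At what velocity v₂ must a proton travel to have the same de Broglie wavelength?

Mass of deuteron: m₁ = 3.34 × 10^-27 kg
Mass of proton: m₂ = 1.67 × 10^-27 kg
v₂ = 2.68 × 10^6 m/s

For equal de Broglie wavelengths: λ₁ = λ₂

h/(m₁v₁) = h/(m₂v₂)
m₁v₁ = m₂v₂
v₂ = v₁ · (m₁/m₂)

v₂ = 1.34 × 10^6 m/s × (3.34 × 10^-27 kg / 1.67 × 10^-27 kg)
v₂ = 2.68 × 10^6 m/s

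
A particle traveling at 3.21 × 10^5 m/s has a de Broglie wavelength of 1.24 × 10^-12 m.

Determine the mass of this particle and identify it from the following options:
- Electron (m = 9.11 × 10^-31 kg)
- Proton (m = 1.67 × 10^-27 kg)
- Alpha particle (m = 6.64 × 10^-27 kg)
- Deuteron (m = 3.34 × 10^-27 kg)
The particle is a proton.

From λ = h/(mv), solve for mass:

m = h/(λv)
m = (6.626 × 10^-34 J·s) / (1.24 × 10^-12 m × 3.21 × 10^5 m/s)
m = 1.66 × 10^-27 kg

Comparing with the listed masses, this is closest to a proton.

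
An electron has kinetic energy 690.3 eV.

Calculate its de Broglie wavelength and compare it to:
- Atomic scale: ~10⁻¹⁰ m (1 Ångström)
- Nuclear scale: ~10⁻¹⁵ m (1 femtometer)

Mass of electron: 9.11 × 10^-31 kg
λ = 4.67 × 10^-11 m, which is between nuclear and atomic scales.

Using λ = h/√(2mKE):

KE = 690.3 eV = 1.106 × 10^-16 J

λ = h/√(2mKE)
λ = (6.626 × 10^-34 J·s) / √(2 × 9.11 × 10^-31 kg × 1.106 × 10^-16 J)
λ = 4.67 × 10^-11 m

Comparison:
- Atomic scale (10⁻¹⁰ m): λ is 0.47× this size
- Nuclear scale (10⁻¹⁵ m): λ is 4.7e+04× this size

The wavelength is between nuclear and atomic scales.

This wavelength is appropriate for probing atomic structure but too large for nuclear physics experiments.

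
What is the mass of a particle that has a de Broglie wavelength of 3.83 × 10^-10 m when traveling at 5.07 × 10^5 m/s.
3.41 × 10^-30 kg

From the de Broglie relation λ = h/(mv), we solve for m:

m = h/(λv)
m = (6.626 × 10^-34 J·s) / (3.83 × 10^-10 m × 5.07 × 10^5 m/s)
m = 3.41 × 10^-30 kg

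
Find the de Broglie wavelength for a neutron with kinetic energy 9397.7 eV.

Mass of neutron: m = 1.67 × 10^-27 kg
2.95 × 10^-13 m

Using λ = h/√(2mKE):

First convert KE to Joules: KE = 9397.7 eV = 1.506 × 10^-15 J

λ = h/√(2mKE)
λ = (6.626 × 10^-34 J·s) / √(2 × 1.67 × 10^-27 kg × 1.506 × 10^-15 J)
λ = 2.95 × 10^-13 m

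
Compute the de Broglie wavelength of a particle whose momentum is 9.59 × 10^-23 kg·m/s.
6.91 × 10^-12 m

Using the de Broglie relation λ = h/p:

λ = h/p
λ = (6.626 × 10^-34 J·s) / (9.59 × 10^-23 kg·m/s)
λ = 6.91 × 10^-12 m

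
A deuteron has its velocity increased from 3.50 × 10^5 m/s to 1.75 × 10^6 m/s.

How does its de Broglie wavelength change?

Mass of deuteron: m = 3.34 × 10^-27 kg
The wavelength decreases by a factor of 5.

Using λ = h/(mv):

Initial wavelength: λ₁ = h/(mv₁) = 5.67 × 10^-13 m
Final wavelength: λ₂ = h/(mv₂) = 1.13 × 10^-13 m

Since λ ∝ 1/v, when velocity increases by a factor of 5, the wavelength decreases by a factor of 5.

λ₂/λ₁ = v₁/v₂ = 1/5

The wavelength decreases by a factor of 5.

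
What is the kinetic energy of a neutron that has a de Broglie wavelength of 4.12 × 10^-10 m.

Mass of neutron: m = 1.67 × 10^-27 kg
7.74 × 10^-22 J (or 4.83 × 10^-3 eV)

From λ = h/√(2mKE), we solve for KE:

λ² = h²/(2mKE)
KE = h²/(2mλ²)
KE = (6.626 × 10^-34 J·s)² / (2 × 1.67 × 10^-27 kg × (4.12 × 10^-10 m)²)
KE = 7.74 × 10^-22 J
KE = 4.83 × 10^-3 eV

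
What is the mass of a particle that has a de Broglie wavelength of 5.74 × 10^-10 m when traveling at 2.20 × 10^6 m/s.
5.25 × 10^-31 kg

From the de Broglie relation λ = h/(mv), we solve for m:

m = h/(λv)
m = (6.626 × 10^-34 J·s) / (5.74 × 10^-10 m × 2.20 × 10^6 m/s)
m = 5.25 × 10^-31 kg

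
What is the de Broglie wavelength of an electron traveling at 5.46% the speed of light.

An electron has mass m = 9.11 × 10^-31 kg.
4.44 × 10^-11 m

Using the de Broglie relation λ = h/(mv):

v = 5.46% × c = 1.637 × 10^7 m/s

λ = h/(mv)
λ = (6.626 × 10^-34 J·s) / (9.11 × 10^-31 kg × 1.637 × 10^7 m/s)
λ = 4.44 × 10^-11 m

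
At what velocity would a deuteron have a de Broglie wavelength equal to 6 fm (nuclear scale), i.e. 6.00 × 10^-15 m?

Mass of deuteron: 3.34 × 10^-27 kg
3.31 × 10^7 m/s

From λ = h/(mv), solve for v:

v = h/(mλ)
v = (6.626 × 10^-34 J·s) / (3.34 × 10^-27 kg × 6.00 × 10^-15 m)
v = 3.31 × 10^7 m/s

Note: This velocity is 11.0% of the speed of light, so relativistic corrections would be needed for a more accurate calculation.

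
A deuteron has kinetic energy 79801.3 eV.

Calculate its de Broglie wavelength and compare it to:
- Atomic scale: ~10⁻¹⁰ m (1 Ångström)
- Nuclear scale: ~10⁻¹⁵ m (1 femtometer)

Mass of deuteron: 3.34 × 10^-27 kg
λ = 7.17 × 10^-14 m, which is between nuclear and atomic scales.

Using λ = h/√(2mKE):

KE = 79801.3 eV = 1.279 × 10^-14 J

λ = h/√(2mKE)
λ = (6.626 × 10^-34 J·s) / √(2 × 3.34 × 10^-27 kg × 1.279 × 10^-14 J)
λ = 7.17 × 10^-14 m

Comparison:
- Atomic scale (10⁻¹⁰ m): λ is 0.00072× this size
- Nuclear scale (10⁻¹⁵ m): λ is 72× this size

The wavelength is between nuclear and atomic scales.

This wavelength is appropriate for probing atomic structure but too large for nuclear physics experiments.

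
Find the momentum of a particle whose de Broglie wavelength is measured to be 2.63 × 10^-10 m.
2.52 × 10^-24 kg·m/s

From the de Broglie relation λ = h/p, we solve for p:

p = h/λ
p = (6.626 × 10^-34 J·s) / (2.63 × 10^-10 m)
p = 2.52 × 10^-24 kg·m/s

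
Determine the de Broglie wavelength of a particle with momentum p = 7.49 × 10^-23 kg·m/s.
8.85 × 10^-12 m

Using the de Broglie relation λ = h/p:

λ = h/p
λ = (6.626 × 10^-34 J·s) / (7.49 × 10^-23 kg·m/s)
λ = 8.85 × 10^-12 m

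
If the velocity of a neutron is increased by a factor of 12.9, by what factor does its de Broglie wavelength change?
The wavelength decreases by a factor of 12.9.

From λ = h/(mv), the wavelength is inversely proportional to velocity:

λ ∝ 1/v

If v → 12.9v, then λ → λ/12.9

When velocity is increased by a factor of 12.9, the wavelength decreases by a factor of 12.9.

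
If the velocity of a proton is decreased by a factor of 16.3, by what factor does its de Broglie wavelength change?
The wavelength increases by a factor of 16.3.

From λ = h/(mv), the wavelength is inversely proportional to velocity:

λ ∝ 1/v

If v → v/16.3, then λ → 16.3λ

When velocity is decreased by a factor of 16.3, the wavelength increases by a factor of 16.3.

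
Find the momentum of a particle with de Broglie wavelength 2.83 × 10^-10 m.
2.34 × 10^-24 kg·m/s

From the de Broglie relation λ = h/p, we solve for p:

p = h/λ
p = (6.626 × 10^-34 J·s) / (2.83 × 10^-10 m)
p = 2.34 × 10^-24 kg·m/s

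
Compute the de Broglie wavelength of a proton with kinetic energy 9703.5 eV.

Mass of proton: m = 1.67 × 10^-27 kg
2.91 × 10^-13 m

Using λ = h/√(2mKE):

First convert KE to Joules: KE = 9703.5 eV = 1.555 × 10^-15 J

λ = h/√(2mKE)
λ = (6.626 × 10^-34 J·s) / √(2 × 1.67 × 10^-27 kg × 1.555 × 10^-15 J)
λ = 2.91 × 10^-13 m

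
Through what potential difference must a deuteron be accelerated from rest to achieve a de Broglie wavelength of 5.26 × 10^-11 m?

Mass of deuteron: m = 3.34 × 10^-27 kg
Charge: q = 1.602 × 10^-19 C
1.48 × 10^-1 V

From λ = h/√(2mqV), we solve for V:

λ² = h²/(2mqV)
V = h²/(2mqλ²)
V = (6.626 × 10^-34 J·s)² / (2 × 3.34 × 10^-27 kg × 1.602 × 10^-19 C × (5.26 × 10^-11 m)²)
V = 1.48 × 10^-1 V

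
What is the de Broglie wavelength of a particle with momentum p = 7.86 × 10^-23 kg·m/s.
8.43 × 10^-12 m

Using the de Broglie relation λ = h/p:

λ = h/p
λ = (6.626 × 10^-34 J·s) / (7.86 × 10^-23 kg·m/s)
λ = 8.43 × 10^-12 m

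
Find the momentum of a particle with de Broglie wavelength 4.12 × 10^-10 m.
1.61 × 10^-24 kg·m/s

From the de Broglie relation λ = h/p, we solve for p:

p = h/λ
p = (6.626 × 10^-34 J·s) / (4.12 × 10^-10 m)
p = 1.61 × 10^-24 kg·m/s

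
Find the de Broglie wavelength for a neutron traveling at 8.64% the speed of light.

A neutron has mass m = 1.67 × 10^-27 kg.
1.53 × 10^-14 m

Using the de Broglie relation λ = h/(mv):

v = 8.64% × c = 2.590 × 10^7 m/s

λ = h/(mv)
λ = (6.626 × 10^-34 J·s) / (1.67 × 10^-27 kg × 2.590 × 10^7 m/s)
λ = 1.53 × 10^-14 m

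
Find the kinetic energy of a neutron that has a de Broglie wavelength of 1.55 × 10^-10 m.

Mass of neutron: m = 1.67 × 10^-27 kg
5.47 × 10^-21 J (or 0.0341 eV)

From λ = h/√(2mKE), we solve for KE:

λ² = h²/(2mKE)
KE = h²/(2mλ²)
KE = (6.626 × 10^-34 J·s)² / (2 × 1.67 × 10^-27 kg × (1.55 × 10^-10 m)²)
KE = 5.47 × 10^-21 J
KE = 0.0341 eV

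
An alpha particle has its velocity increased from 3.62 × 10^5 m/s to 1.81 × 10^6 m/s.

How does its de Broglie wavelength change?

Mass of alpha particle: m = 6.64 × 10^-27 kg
The wavelength decreases by a factor of 5.

Using λ = h/(mv):

Initial wavelength: λ₁ = h/(mv₁) = 2.76 × 10^-13 m
Final wavelength: λ₂ = h/(mv₂) = 5.51 × 10^-14 m

Since λ ∝ 1/v, when velocity increases by a factor of 5, the wavelength decreases by a factor of 5.

λ₂/λ₁ = v₁/v₂ = 1/5

The wavelength decreases by a factor of 5.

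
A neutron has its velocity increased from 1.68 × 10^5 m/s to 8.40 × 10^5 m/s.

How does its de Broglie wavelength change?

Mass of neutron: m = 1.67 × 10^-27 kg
The wavelength decreases by a factor of 5.

Using λ = h/(mv):

Initial wavelength: λ₁ = h/(mv₁) = 2.36 × 10^-12 m
Final wavelength: λ₂ = h/(mv₂) = 4.72 × 10^-13 m

Since λ ∝ 1/v, when velocity increases by a factor of 5, the wavelength decreases by a factor of 5.

λ₂/λ₁ = v₁/v₂ = 1/5

The wavelength decreases by a factor of 5.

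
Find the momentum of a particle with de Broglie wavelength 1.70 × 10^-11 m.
3.90 × 10^-23 kg·m/s

From the de Broglie relation λ = h/p, we solve for p:

p = h/λ
p = (6.626 × 10^-34 J·s) / (1.70 × 10^-11 m)
p = 3.90 × 10^-23 kg·m/s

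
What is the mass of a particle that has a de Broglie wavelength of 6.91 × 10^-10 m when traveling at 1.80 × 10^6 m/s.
5.33 × 10^-31 kg

From the de Broglie relation λ = h/(mv), we solve for m:

m = h/(λv)
m = (6.626 × 10^-34 J·s) / (6.91 × 10^-10 m × 1.80 × 10^6 m/s)
m = 5.33 × 10^-31 kg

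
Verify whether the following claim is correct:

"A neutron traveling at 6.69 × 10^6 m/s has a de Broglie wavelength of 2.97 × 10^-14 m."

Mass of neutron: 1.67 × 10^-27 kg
False

The claim is incorrect.

Using λ = h/(mv):
λ = (6.626 × 10^-34 J·s) / (1.67 × 10^-27 kg × 6.69 × 10^6 m/s)
λ = 5.93 × 10^-14 m

The actual wavelength differs from the claimed 2.97 × 10^-14 m.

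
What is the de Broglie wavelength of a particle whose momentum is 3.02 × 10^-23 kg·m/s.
2.19 × 10^-11 m

Using the de Broglie relation λ = h/p:

λ = h/p
λ = (6.626 × 10^-34 J·s) / (3.02 × 10^-23 kg·m/s)
λ = 2.19 × 10^-11 m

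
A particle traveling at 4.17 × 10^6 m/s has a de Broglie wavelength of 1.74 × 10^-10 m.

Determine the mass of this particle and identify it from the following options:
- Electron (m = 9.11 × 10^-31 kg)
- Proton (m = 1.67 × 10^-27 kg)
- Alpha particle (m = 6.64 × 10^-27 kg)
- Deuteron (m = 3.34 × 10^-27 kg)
The particle is an electron.

From λ = h/(mv), solve for mass:

m = h/(λv)
m = (6.626 × 10^-34 J·s) / (1.74 × 10^-10 m × 4.17 × 10^6 m/s)
m = 9.13 × 10^-31 kg

Comparing with the listed masses, this is closest to an electron.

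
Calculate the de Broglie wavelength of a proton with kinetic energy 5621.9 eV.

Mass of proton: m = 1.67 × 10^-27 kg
3.82 × 10^-13 m

Using λ = h/√(2mKE):

First convert KE to Joules: KE = 5621.9 eV = 9.007 × 10^-16 J

λ = h/√(2mKE)
λ = (6.626 × 10^-34 J·s) / √(2 × 1.67 × 10^-27 kg × 9.007 × 10^-16 J)
λ = 3.82 × 10^-13 m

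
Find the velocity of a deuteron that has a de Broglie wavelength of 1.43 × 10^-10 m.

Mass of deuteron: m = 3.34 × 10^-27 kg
1.39 × 10^3 m/s

From the de Broglie relation λ = h/(mv), we solve for v:

v = h/(mλ)
v = (6.626 × 10^-34 J·s) / (3.34 × 10^-27 kg × 1.43 × 10^-10 m)
v = 1.39 × 10^3 m/s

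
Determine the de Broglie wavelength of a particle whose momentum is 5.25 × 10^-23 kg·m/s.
1.26 × 10^-11 m

Using the de Broglie relation λ = h/p:

λ = h/p
λ = (6.626 × 10^-34 J·s) / (5.25 × 10^-23 kg·m/s)
λ = 1.26 × 10^-11 m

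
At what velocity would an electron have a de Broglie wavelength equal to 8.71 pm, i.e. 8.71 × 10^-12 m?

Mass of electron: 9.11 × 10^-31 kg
8.35 × 10^7 m/s

From λ = h/(mv), solve for v:

v = h/(mλ)
v = (6.626 × 10^-34 J·s) / (9.11 × 10^-31 kg × 8.71 × 10^-12 m)
v = 8.35 × 10^7 m/s

Note: This velocity is 27.9% of the speed of light, so relativistic corrections would be needed for a more accurate calculation.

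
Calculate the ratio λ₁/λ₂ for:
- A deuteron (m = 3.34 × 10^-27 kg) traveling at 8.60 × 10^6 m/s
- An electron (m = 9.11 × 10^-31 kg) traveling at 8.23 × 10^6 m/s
λ₁/λ₂ = 2.61 × 10^-4

Using λ = h/(mv):

λ₁ = h/(m₁v₁) = 2.31 × 10^-14 m
λ₂ = h/(m₂v₂) = 8.84 × 10^-11 m

Ratio λ₁/λ₂ = (m₂v₂)/(m₁v₁)
         = (9.11 × 10^-31 kg × 8.23 × 10^6 m/s) / (3.34 × 10^-27 kg × 8.60 × 10^6 m/s)
         = 2.61 × 10^-4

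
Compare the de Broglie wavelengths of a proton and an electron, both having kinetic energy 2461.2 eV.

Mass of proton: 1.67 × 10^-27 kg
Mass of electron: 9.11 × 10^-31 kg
The electron has the longer wavelength.

Using λ = h/√(2mKE):

For proton: λ₁ = h/√(2m₁KE) = 5.77 × 10^-13 m
For electron: λ₂ = h/√(2m₂KE) = 2.47 × 10^-11 m

Since λ ∝ 1/√m at constant kinetic energy, the lighter particle has the longer wavelength.

The electron has the longer de Broglie wavelength.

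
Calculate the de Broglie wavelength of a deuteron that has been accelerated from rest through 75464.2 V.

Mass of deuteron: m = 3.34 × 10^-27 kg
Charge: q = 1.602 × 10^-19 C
7.37 × 10^-14 m

When a particle is accelerated through voltage V, it gains kinetic energy KE = qV.

The de Broglie wavelength is then λ = h/√(2mqV):

λ = h/√(2mqV)
λ = (6.626 × 10^-34 J·s) / √(2 × 3.34 × 10^-27 kg × 1.602 × 10^-19 C × 75464.2 V)
λ = 7.37 × 10^-14 m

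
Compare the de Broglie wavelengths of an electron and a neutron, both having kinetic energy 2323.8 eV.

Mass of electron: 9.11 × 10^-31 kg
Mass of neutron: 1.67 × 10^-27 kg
The electron has the longer wavelength.

Using λ = h/√(2mKE):

For electron: λ₁ = h/√(2m₁KE) = 2.54 × 10^-11 m
For neutron: λ₂ = h/√(2m₂KE) = 5.94 × 10^-13 m

Since λ ∝ 1/√m at constant kinetic energy, the lighter particle has the longer wavelength.

The electron has the longer de Broglie wavelength.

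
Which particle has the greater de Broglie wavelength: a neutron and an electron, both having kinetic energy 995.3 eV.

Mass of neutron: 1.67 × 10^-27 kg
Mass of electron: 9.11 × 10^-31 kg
The electron has the longer wavelength.

Using λ = h/√(2mKE):

For neutron: λ₁ = h/√(2m₁KE) = 9.08 × 10^-13 m
For electron: λ₂ = h/√(2m₂KE) = 3.89 × 10^-11 m

Since λ ∝ 1/√m at constant kinetic energy, the lighter particle has the longer wavelength.

The electron has the longer de Broglie wavelength.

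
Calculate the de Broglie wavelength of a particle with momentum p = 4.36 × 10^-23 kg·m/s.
1.52 × 10^-11 m

Using the de Broglie relation λ = h/p:

λ = h/p
λ = (6.626 × 10^-34 J·s) / (4.36 × 10^-23 kg·m/s)
λ = 1.52 × 10^-11 m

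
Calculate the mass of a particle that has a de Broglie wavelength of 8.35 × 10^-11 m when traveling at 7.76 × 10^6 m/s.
1.02 × 10^-30 kg

From the de Broglie relation λ = h/(mv), we solve for m:

m = h/(λv)
m = (6.626 × 10^-34 J·s) / (8.35 × 10^-11 m × 7.76 × 10^6 m/s)
m = 1.02 × 10^-30 kg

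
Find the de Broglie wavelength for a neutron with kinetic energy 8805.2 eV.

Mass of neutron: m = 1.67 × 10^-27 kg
3.05 × 10^-13 m

Using λ = h/√(2mKE):

First convert KE to Joules: KE = 8805.2 eV = 1.411 × 10^-15 J

λ = h/√(2mKE)
λ = (6.626 × 10^-34 J·s) / √(2 × 1.67 × 10^-27 kg × 1.411 × 10^-15 J)
λ = 3.05 × 10^-13 m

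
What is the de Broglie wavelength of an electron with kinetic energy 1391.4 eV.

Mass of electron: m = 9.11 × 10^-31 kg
3.29 × 10^-11 m

Using λ = h/√(2mKE):

First convert KE to Joules: KE = 1391.4 eV = 2.229 × 10^-16 J

λ = h/√(2mKE)
λ = (6.626 × 10^-34 J·s) / √(2 × 9.11 × 10^-31 kg × 2.229 × 10^-16 J)
λ = 3.29 × 10^-11 m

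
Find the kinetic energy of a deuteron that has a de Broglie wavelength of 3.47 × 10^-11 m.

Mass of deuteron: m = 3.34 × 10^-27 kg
5.46 × 10^-20 J (or 0.341 eV)

From λ = h/√(2mKE), we solve for KE:

λ² = h²/(2mKE)
KE = h²/(2mλ²)
KE = (6.626 × 10^-34 J·s)² / (2 × 3.34 × 10^-27 kg × (3.47 × 10^-11 m)²)
KE = 5.46 × 10^-20 J
KE = 0.341 eV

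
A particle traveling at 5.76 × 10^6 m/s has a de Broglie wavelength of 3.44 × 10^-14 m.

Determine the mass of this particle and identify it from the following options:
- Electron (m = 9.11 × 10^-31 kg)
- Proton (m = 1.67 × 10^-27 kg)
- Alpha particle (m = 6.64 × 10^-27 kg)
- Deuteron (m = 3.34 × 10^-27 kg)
The particle is a deuteron.

From λ = h/(mv), solve for mass:

m = h/(λv)
m = (6.626 × 10^-34 J·s) / (3.44 × 10^-14 m × 5.76 × 10^6 m/s)
m = 3.34 × 10^-27 kg

Comparing with the listed masses, this is closest to a deuteron.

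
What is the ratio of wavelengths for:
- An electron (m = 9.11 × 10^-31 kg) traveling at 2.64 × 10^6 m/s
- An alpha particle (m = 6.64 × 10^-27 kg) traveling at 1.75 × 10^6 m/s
λ₁/λ₂ = 4.83 × 10^3

Using λ = h/(mv):

λ₁ = h/(m₁v₁) = 2.76 × 10^-10 m
λ₂ = h/(m₂v₂) = 5.70 × 10^-14 m

Ratio λ₁/λ₂ = (m₂v₂)/(m₁v₁)
         = (6.64 × 10^-27 kg × 1.75 × 10^6 m/s) / (9.11 × 10^-31 kg × 2.64 × 10^6 m/s)
         = 4.83 × 10^3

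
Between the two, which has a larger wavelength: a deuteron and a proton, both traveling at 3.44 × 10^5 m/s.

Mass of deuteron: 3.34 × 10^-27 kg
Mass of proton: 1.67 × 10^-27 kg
The proton has the longer wavelength.

Using λ = h/(mv), since both particles have the same velocity, the wavelength depends only on mass.

For deuteron: λ₁ = h/(m₁v) = 5.77 × 10^-13 m
For proton: λ₂ = h/(m₂v) = 1.15 × 10^-12 m

Since λ ∝ 1/m at constant velocity, the lighter particle has the longer wavelength.

The proton has the longer de Broglie wavelength.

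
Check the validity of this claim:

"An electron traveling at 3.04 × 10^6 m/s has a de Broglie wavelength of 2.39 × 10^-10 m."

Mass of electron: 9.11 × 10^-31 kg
True

The claim is correct.

Using λ = h/(mv):
λ = (6.626 × 10^-34 J·s) / (9.11 × 10^-31 kg × 3.04 × 10^6 m/s)
λ = 2.39 × 10^-10 m

This matches the claimed value.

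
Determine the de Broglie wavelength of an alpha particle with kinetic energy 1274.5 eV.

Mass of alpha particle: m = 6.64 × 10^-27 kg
4.02 × 10^-13 m

Using λ = h/√(2mKE):

First convert KE to Joules: KE = 1274.5 eV = 2.042 × 10^-16 J

λ = h/√(2mKE)
λ = (6.626 × 10^-34 J·s) / √(2 × 6.64 × 10^-27 kg × 2.042 × 10^-16 J)
λ = 4.02 × 10^-13 m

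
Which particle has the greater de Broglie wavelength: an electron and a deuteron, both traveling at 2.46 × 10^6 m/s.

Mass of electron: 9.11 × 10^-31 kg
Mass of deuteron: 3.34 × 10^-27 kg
The electron has the longer wavelength.

Using λ = h/(mv), since both particles have the same velocity, the wavelength depends only on mass.

For electron: λ₁ = h/(m₁v) = 2.96 × 10^-10 m
For deuteron: λ₂ = h/(m₂v) = 8.06 × 10^-14 m

Since λ ∝ 1/m at constant velocity, the lighter particle has the longer wavelength.

The electron has the longer de Broglie wavelength.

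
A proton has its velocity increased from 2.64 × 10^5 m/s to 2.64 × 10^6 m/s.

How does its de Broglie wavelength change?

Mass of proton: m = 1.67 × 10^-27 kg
The wavelength decreases by a factor of 10.

Using λ = h/(mv):

Initial wavelength: λ₁ = h/(mv₁) = 1.50 × 10^-12 m
Final wavelength: λ₂ = h/(mv₂) = 1.50 × 10^-13 m

Since λ ∝ 1/v, when velocity increases by a factor of 10, the wavelength decreases by a factor of 10.

λ₂/λ₁ = v₁/v₂ = 1/10

The wavelength decreases by a factor of 10.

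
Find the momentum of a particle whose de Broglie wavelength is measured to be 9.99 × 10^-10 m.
6.63 × 10^-25 kg·m/s

From the de Broglie relation λ = h/p, we solve for p:

p = h/λ
p = (6.626 × 10^-34 J·s) / (9.99 × 10^-10 m)
p = 6.63 × 10^-25 kg·m/s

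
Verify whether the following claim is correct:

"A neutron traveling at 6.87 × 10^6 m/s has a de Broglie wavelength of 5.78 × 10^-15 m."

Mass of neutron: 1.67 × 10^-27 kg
False

The claim is incorrect.

Using λ = h/(mv):
λ = (6.626 × 10^-34 J·s) / (1.67 × 10^-27 kg × 6.87 × 10^6 m/s)
λ = 5.78 × 10^-14 m

The actual wavelength differs from the claimed 5.78 × 10^-15 m.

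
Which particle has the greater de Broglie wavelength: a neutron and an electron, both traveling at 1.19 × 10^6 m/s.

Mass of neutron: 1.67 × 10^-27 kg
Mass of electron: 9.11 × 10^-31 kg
The electron has the longer wavelength.

Using λ = h/(mv), since both particles have the same velocity, the wavelength depends only on mass.

For neutron: λ₁ = h/(m₁v) = 3.33 × 10^-13 m
For electron: λ₂ = h/(m₂v) = 6.11 × 10^-10 m

Since λ ∝ 1/m at constant velocity, the lighter particle has the longer wavelength.

The electron has the longer de Broglie wavelength.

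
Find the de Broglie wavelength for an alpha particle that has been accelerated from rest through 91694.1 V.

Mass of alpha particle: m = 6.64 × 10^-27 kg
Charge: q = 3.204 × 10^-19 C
3.35 × 10^-14 m

When a particle is accelerated through voltage V, it gains kinetic energy KE = qV.

The de Broglie wavelength is then λ = h/√(2mqV):

λ = h/√(2mqV)
λ = (6.626 × 10^-34 J·s) / √(2 × 6.64 × 10^-27 kg × 3.204 × 10^-19 C × 91694.1 V)
λ = 3.35 × 10^-14 m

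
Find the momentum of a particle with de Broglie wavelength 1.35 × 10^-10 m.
4.91 × 10^-24 kg·m/s

From the de Broglie relation λ = h/p, we solve for p:

p = h/λ
p = (6.626 × 10^-34 J·s) / (1.35 × 10^-10 m)
p = 4.91 × 10^-24 kg·m/s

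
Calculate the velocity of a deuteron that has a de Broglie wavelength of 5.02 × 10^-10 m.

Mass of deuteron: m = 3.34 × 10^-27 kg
3.95 × 10^2 m/s

From the de Broglie relation λ = h/(mv), we solve for v:

v = h/(mλ)
v = (6.626 × 10^-34 J·s) / (3.34 × 10^-27 kg × 5.02 × 10^-10 m)
v = 3.95 × 10^2 m/s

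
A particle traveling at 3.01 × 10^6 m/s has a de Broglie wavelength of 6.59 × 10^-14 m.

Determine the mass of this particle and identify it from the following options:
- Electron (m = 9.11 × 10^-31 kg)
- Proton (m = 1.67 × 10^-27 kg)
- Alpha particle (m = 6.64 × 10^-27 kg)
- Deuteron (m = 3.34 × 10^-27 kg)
The particle is a deuteron.

From λ = h/(mv), solve for mass:

m = h/(λv)
m = (6.626 × 10^-34 J·s) / (6.59 × 10^-14 m × 3.01 × 10^6 m/s)
m = 3.34 × 10^-27 kg

Comparing with the listed masses, this is closest to a deuteron.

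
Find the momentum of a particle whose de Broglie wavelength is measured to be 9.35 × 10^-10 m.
7.09 × 10^-25 kg·m/s

From the de Broglie relation λ = h/p, we solve for p:

p = h/λ
p = (6.626 × 10^-34 J·s) / (9.35 × 10^-10 m)
p = 7.09 × 10^-25 kg·m/s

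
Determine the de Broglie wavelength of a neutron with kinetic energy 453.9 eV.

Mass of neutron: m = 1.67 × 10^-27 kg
1.34 × 10^-12 m

Using λ = h/√(2mKE):

First convert KE to Joules: KE = 453.9 eV = 7.272 × 10^-17 J

λ = h/√(2mKE)
λ = (6.626 × 10^-34 J·s) / √(2 × 1.67 × 10^-27 kg × 7.272 × 10^-17 J)
λ = 1.34 × 10^-12 m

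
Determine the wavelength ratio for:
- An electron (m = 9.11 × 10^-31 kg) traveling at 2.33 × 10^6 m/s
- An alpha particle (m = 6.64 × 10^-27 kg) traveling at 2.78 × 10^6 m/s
λ₁/λ₂ = 8.70 × 10^3

Using λ = h/(mv):

λ₁ = h/(m₁v₁) = 3.12 × 10^-10 m
λ₂ = h/(m₂v₂) = 3.59 × 10^-14 m

Ratio λ₁/λ₂ = (m₂v₂)/(m₁v₁)
         = (6.64 × 10^-27 kg × 2.78 × 10^6 m/s) / (9.11 × 10^-31 kg × 2.33 × 10^6 m/s)
         = 8.70 × 10^3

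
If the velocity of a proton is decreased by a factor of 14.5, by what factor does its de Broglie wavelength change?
The wavelength increases by a factor of 14.5.

From λ = h/(mv), the wavelength is inversely proportional to velocity:

λ ∝ 1/v

If v → v/14.5, then λ → 14.5λ

When velocity is decreased by a factor of 14.5, the wavelength increases by a factor of 14.5.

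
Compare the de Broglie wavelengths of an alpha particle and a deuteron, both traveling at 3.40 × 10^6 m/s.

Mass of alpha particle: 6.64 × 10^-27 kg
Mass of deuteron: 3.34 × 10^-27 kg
The deuteron has the longer wavelength.

Using λ = h/(mv), since both particles have the same velocity, the wavelength depends only on mass.

For alpha particle: λ₁ = h/(m₁v) = 2.93 × 10^-14 m
For deuteron: λ₂ = h/(m₂v) = 5.83 × 10^-14 m

Since λ ∝ 1/m at constant velocity, the lighter particle has the longer wavelength.

The deuteron has the longer de Broglie wavelength.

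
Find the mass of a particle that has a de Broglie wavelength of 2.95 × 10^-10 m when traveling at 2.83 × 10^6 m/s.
7.94 × 10^-31 kg

From the de Broglie relation λ = h/(mv), we solve for m:

m = h/(λv)
m = (6.626 × 10^-34 J·s) / (2.95 × 10^-10 m × 2.83 × 10^6 m/s)
m = 7.94 × 10^-31 kg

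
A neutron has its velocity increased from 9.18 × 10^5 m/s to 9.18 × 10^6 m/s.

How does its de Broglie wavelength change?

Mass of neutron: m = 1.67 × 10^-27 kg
The wavelength decreases by a factor of 10.

Using λ = h/(mv):

Initial wavelength: λ₁ = h/(mv₁) = 4.32 × 10^-13 m
Final wavelength: λ₂ = h/(mv₂) = 4.32 × 10^-14 m

Since λ ∝ 1/v, when velocity increases by a factor of 10, the wavelength decreases by a factor of 10.

λ₂/λ₁ = v₁/v₂ = 1/10

The wavelength decreases by a factor of 10.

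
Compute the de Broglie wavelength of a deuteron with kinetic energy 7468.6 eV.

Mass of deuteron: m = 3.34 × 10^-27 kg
2.34 × 10^-13 m

Using λ = h/√(2mKE):

First convert KE to Joules: KE = 7468.6 eV = 1.197 × 10^-15 J

λ = h/√(2mKE)
λ = (6.626 × 10^-34 J·s) / √(2 × 3.34 × 10^-27 kg × 1.197 × 10^-15 J)
λ = 2.34 × 10^-13 m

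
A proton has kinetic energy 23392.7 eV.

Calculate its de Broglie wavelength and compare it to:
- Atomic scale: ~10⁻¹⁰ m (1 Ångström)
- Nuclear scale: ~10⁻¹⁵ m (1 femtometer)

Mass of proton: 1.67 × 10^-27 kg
λ = 1.87 × 10^-13 m, which is between nuclear and atomic scales.

Using λ = h/√(2mKE):

KE = 23392.7 eV = 3.748 × 10^-15 J

λ = h/√(2mKE)
λ = (6.626 × 10^-34 J·s) / √(2 × 1.67 × 10^-27 kg × 3.748 × 10^-15 J)
λ = 1.87 × 10^-13 m

Comparison:
- Atomic scale (10⁻¹⁰ m): λ is 0.0019× this size
- Nuclear scale (10⁻¹⁵ m): λ is 1.9e+02× this size

The wavelength is between nuclear and atomic scales.

This wavelength is appropriate for probing atomic structure but too large for nuclear physics experiments.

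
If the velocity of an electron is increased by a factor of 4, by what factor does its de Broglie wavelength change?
The wavelength decreases by a factor of 4.

From λ = h/(mv), the wavelength is inversely proportional to velocity:

λ ∝ 1/v

If v → 4v, then λ → λ/4

When velocity is increased by a factor of 4, the wavelength decreases by a factor of 4.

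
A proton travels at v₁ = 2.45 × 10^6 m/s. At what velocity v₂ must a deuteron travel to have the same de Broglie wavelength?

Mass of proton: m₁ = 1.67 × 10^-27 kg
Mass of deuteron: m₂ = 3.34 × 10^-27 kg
v₂ = 1.22 × 10^6 m/s

For equal de Broglie wavelengths: λ₁ = λ₂

h/(m₁v₁) = h/(m₂v₂)
m₁v₁ = m₂v₂
v₂ = v₁ · (m₁/m₂)

v₂ = 2.45 × 10^6 m/s × (1.67 × 10^-27 kg / 3.34 × 10^-27 kg)
v₂ = 1.22 × 10^6 m/s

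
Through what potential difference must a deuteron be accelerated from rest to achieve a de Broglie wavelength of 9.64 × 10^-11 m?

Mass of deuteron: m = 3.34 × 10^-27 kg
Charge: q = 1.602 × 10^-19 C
4.41 × 10^-2 V

From λ = h/√(2mqV), we solve for V:

λ² = h²/(2mqV)
V = h²/(2mqλ²)
V = (6.626 × 10^-34 J·s)² / (2 × 3.34 × 10^-27 kg × 1.602 × 10^-19 C × (9.64 × 10^-11 m)²)
V = 4.41 × 10^-2 V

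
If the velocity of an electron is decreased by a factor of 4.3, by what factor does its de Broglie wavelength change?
The wavelength increases by a factor of 4.3.

From λ = h/(mv), the wavelength is inversely proportional to velocity:

λ ∝ 1/v

If v → v/4.3, then λ → 4.3λ

When velocity is decreased by a factor of 4.3, the wavelength increases by a factor of 4.3.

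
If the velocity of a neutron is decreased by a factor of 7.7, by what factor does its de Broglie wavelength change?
The wavelength increases by a factor of 7.7.

From λ = h/(mv), the wavelength is inversely proportional to velocity:

λ ∝ 1/v

If v → v/7.7, then λ → 7.7λ

When velocity is decreased by a factor of 7.7, the wavelength increases by a factor of 7.7.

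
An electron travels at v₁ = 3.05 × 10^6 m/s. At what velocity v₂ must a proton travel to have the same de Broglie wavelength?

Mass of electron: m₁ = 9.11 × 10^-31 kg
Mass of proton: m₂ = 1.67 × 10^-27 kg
v₂ = 1.66 × 10^3 m/s

For equal de Broglie wavelengths: λ₁ = λ₂

h/(m₁v₁) = h/(m₂v₂)
m₁v₁ = m₂v₂
v₂ = v₁ · (m₁/m₂)

v₂ = 3.05 × 10^6 m/s × (9.11 × 10^-31 kg / 1.67 × 10^-27 kg)
v₂ = 1.66 × 10^3 m/s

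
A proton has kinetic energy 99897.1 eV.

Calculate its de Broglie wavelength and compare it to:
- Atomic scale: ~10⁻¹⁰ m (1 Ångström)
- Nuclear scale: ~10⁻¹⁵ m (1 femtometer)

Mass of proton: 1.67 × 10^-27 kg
λ = 9.06 × 10^-14 m, which is between nuclear and atomic scales.

Using λ = h/√(2mKE):

KE = 99897.1 eV = 1.601 × 10^-14 J

λ = h/√(2mKE)
λ = (6.626 × 10^-34 J·s) / √(2 × 1.67 × 10^-27 kg × 1.601 × 10^-14 J)
λ = 9.06 × 10^-14 m

Comparison:
- Atomic scale (10⁻¹⁰ m): λ is 0.00091× this size
- Nuclear scale (10⁻¹⁵ m): λ is 91× this size

The wavelength is between nuclear and atomic scales.

This wavelength is appropriate for probing atomic structure but too large for nuclear physics experiments.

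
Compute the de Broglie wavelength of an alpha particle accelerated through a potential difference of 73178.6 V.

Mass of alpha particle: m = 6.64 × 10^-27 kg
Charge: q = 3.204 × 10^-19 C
3.76 × 10^-14 m

When a particle is accelerated through voltage V, it gains kinetic energy KE = qV.

The de Broglie wavelength is then λ = h/√(2mqV):

λ = h/√(2mqV)
λ = (6.626 × 10^-34 J·s) / √(2 × 6.64 × 10^-27 kg × 3.204 × 10^-19 C × 73178.6 V)
λ = 3.76 × 10^-14 m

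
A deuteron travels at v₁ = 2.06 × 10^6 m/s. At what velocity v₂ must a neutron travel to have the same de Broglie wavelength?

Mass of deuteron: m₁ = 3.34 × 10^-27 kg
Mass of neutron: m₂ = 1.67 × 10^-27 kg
v₂ = 4.12 × 10^6 m/s

For equal de Broglie wavelengths: λ₁ = λ₂

h/(m₁v₁) = h/(m₂v₂)
m₁v₁ = m₂v₂
v₂ = v₁ · (m₁/m₂)

v₂ = 2.06 × 10^6 m/s × (3.34 × 10^-27 kg / 1.67 × 10^-27 kg)
v₂ = 4.12 × 10^6 m/s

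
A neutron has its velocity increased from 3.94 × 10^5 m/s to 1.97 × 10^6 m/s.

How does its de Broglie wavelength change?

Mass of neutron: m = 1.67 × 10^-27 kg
The wavelength decreases by a factor of 5.

Using λ = h/(mv):

Initial wavelength: λ₁ = h/(mv₁) = 1.01 × 10^-12 m
Final wavelength: λ₂ = h/(mv₂) = 2.01 × 10^-13 m

Since λ ∝ 1/v, when velocity increases by a factor of 5, the wavelength decreases by a factor of 5.

λ₂/λ₁ = v₁/v₂ = 1/5

The wavelength decreases by a factor of 5.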